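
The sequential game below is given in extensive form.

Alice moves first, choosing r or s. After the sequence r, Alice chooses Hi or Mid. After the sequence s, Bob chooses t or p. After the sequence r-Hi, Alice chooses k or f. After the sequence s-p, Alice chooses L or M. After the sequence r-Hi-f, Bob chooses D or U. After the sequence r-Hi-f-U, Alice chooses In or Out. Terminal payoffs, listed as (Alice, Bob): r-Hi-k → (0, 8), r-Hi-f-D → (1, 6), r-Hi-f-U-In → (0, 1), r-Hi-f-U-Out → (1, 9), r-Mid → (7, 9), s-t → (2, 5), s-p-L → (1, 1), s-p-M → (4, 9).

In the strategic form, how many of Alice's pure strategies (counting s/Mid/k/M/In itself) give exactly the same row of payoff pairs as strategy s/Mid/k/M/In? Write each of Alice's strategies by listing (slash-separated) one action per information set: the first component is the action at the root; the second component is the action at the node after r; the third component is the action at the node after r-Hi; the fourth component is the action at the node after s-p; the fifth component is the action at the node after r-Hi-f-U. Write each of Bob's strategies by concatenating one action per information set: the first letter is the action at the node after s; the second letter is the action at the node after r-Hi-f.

8

Row for s/Mid/k/M/In (columns tD, tU, pD, pU): (2,5) (2,5) (4,9) (4,9).
Under s/Mid/k/M/In, Alice's choice at the node after r and at the node after r-Hi and at the node after r-Hi-f-U can never be reached regardless of what Bob does, so varying those choices leaves every outcome unchanged.
Holding the reachable choices fixed and varying the unreachable ones freely already gives 2 × 2 × 2 = 8 equivalent strategies.
No other strategy reproduces this row, so those 8 are the full class: s/Hi/k/M/In, s/Hi/k/M/Out, s/Hi/f/M/In, s/Hi/f/M/Out, s/Mid/k/M/In, s/Mid/k/M/Out, s/Mid/f/M/In, s/Mid/f/M/Out.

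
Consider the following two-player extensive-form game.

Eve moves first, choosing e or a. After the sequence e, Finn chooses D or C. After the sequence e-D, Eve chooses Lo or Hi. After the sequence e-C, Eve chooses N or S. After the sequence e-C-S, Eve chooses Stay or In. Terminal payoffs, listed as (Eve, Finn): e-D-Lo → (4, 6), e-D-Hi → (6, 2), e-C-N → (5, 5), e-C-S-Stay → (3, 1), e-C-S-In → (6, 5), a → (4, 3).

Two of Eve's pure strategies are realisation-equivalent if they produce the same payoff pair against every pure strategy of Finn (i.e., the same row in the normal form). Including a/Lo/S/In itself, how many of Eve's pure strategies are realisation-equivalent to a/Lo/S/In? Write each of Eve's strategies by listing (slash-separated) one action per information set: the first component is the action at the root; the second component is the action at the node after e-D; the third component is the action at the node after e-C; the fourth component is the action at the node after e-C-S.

Row for a/Lo/S/In (columns D, C): (4,3) (4,3).
Under a/Lo/S/In, Eve's choice at the node after e-D and at the node after e-C and at the node after e-C-S can never be reached regardless of what Finn does, so varying those choices leaves every outcome unchanged.
Holding the reachable choices fixed and varying the unreachable ones freely already gives 2 × 2 × 2 = 8 equivalent strategies.
No other strategy reproduces this row, so those 8 are the full class: a/Lo/N/Stay, a/Lo/N/In, a/Lo/S/Stay, a/Lo/S/In, a/Hi/N/Stay, a/Hi/N/In, a/Hi/S/Stay, a/Hi/S/In.

8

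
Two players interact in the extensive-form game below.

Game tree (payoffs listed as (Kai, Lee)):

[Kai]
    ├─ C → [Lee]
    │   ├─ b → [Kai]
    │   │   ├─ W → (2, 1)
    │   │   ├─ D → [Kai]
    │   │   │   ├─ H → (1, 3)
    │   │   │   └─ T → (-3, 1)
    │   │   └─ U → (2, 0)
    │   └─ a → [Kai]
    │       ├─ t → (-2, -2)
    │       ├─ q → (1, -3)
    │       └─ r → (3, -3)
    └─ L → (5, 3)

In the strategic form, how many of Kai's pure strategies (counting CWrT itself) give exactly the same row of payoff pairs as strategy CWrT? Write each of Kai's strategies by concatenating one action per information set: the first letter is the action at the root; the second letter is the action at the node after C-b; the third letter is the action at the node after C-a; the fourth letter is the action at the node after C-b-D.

2

Row for CWrT (columns b, a): (2,1) (3,-3).
Under CWrT, Kai's choice at the node after C-b-D can never be reached regardless of what Lee does, so varying those choices leaves every outcome unchanged.
Holding the reachable choices fixed and varying the unreachable one freely already gives 2 equivalent strategies.
No other strategy reproduces this row, so those 2 are the full class: CWrH, CWrT.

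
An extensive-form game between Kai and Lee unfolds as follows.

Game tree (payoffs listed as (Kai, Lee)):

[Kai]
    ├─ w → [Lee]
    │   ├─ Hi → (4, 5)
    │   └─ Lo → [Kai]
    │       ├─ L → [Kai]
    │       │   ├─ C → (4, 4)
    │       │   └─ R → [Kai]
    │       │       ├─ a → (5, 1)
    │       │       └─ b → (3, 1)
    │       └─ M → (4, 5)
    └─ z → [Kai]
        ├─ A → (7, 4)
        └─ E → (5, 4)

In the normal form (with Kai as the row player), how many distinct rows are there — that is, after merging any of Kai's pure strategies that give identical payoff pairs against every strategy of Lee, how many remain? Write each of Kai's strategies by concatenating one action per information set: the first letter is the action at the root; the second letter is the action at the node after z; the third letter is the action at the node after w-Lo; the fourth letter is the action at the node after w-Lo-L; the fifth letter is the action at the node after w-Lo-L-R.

Kai has 32 pure strategies: wALCa, wALCb, wALRa, wALRb, wAMCa, wAMCb, wAMRa, wAMRb, wELCa, wELCb, wELRa, wELRb, wEMCa, wEMCb, wEMRa, wEMRb, zALCa, zALCb, zALRa, zALRb, zAMCa, zAMCb, zAMRa, zAMRb, zELCa, zELCb, zELRa, zELRb, zEMCa, zEMCb, zEMRa, zEMRb. Columns: Hi, Lo.
{wALCa, wALCb, wELCa, wELCb} → row (4,5) (4,4)
{wALRa, wELRa} → row (4,5) (5,1)
{wALRb, wELRb} → row (4,5) (3,1)
{wAMCa, wAMCb, wAMRa, wAMRb, wEMCa, wEMCb, wEMRa, wEMRb} → row (4,5) (4,5)
{zALCa, zALCb, zALRa, zALRb, zAMCa, zAMCb, zAMRa, zAMRb} → row (7,4) (7,4)
{zELCa, zELCb, zELRa, zELRb, zEMCa, zEMCb, zEMRa, zEMRb} → row (5,4) (5,4)
That's 6 distinct rows out of 32 strategies.

6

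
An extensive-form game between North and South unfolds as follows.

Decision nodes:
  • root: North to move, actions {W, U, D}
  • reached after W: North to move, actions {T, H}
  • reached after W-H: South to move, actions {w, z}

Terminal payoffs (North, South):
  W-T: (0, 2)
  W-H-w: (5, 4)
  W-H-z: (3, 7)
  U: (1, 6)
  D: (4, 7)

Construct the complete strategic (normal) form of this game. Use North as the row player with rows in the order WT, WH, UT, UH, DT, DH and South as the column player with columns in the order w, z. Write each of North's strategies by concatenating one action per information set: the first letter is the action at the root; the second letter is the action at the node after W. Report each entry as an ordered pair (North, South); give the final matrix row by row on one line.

WT: (0,2) (0,2) | WH: (5,4) (3,7) | UT: (1,6) (1,6) | UH: (1,6) (1,6) | DT: (4,7) (4,7) | DH: (4,7) (4,7)

            w        z
  WT    (0,2)    (0,2)
  WH    (5,4)    (3,7)
  UT    (1,6)    (1,6)
  UH    (1,6)    (1,6)
  DT    (4,7)    (4,7)
  DH    (4,7)    (4,7)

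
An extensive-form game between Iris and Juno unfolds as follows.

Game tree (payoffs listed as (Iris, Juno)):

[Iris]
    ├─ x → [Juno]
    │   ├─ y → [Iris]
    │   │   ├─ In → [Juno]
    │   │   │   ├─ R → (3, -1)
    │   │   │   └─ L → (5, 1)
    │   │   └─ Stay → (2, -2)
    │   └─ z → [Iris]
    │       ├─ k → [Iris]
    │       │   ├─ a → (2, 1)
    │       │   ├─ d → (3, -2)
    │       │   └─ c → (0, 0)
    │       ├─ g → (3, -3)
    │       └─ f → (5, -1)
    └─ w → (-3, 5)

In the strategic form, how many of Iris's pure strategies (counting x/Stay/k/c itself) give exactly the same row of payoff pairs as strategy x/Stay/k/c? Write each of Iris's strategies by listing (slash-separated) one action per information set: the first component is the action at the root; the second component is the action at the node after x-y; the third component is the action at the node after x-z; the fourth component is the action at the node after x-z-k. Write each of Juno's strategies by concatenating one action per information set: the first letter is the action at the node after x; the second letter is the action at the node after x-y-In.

Row for x/Stay/k/c (columns yR, yL, zR, zL): (2,-2) (2,-2) (0,0) (0,0).
Every one of Iris's information sets is on the play path for some reply by Juno when Iris follows x/Stay/k/c.
Changing the action at any of them therefore changes at least one column, so only x/Stay/k/c itself gives this row.

1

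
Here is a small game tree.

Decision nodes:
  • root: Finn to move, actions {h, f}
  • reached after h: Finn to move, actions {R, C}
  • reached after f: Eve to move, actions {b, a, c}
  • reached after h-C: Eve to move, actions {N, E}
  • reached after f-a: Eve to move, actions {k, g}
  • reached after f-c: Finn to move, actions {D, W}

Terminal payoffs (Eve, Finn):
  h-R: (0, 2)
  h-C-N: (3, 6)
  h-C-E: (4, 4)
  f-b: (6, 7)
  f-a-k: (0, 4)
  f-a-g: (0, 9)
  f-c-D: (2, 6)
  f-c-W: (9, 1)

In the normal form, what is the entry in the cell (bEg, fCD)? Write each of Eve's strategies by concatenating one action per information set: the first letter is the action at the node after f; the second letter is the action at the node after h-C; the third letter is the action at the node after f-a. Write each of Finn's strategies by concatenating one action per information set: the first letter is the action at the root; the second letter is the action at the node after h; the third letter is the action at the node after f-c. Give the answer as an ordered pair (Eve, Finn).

(6, 7)

Trace the play path from the root:
  Finn plays f
  Eve plays b at [f]
→ terminal payoff (6, 7).
(Eve's choice at the node after h-C is never reached on this path, so it doesn't affect the outcome.)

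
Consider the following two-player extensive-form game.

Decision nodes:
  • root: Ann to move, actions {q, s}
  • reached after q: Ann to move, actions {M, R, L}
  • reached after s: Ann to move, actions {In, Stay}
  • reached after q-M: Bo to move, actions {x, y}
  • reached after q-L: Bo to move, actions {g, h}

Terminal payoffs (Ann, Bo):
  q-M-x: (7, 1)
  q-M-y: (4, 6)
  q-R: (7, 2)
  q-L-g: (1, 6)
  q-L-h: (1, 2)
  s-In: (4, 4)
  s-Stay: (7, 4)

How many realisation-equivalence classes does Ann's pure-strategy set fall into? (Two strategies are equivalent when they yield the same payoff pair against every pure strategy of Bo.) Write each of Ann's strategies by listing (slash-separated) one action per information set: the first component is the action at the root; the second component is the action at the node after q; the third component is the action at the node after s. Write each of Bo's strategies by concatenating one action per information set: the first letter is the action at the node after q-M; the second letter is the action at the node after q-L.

Ann has 12 pure strategies: q/M/In, q/M/Stay, q/R/In, q/R/Stay, q/L/In, q/L/Stay, s/M/In, s/M/Stay, s/R/In, s/R/Stay, s/L/In, s/L/Stay. Columns: xg, xh, yg, yh.
{q/M/In, q/M/Stay} → row (7,1) (7,1) (4,6) (4,6)
{q/R/In, q/R/Stay} → row (7,2) (7,2) (7,2) (7,2)
{q/L/In, q/L/Stay} → row (1,6) (1,2) (1,6) (1,2)
{s/M/In, s/R/In, s/L/In} → row (4,4) (4,4) (4,4) (4,4)
{s/M/Stay, s/R/Stay, s/L/Stay} → row (7,4) (7,4) (7,4) (7,4)
That's 5 distinct rows out of 12 strategies.

5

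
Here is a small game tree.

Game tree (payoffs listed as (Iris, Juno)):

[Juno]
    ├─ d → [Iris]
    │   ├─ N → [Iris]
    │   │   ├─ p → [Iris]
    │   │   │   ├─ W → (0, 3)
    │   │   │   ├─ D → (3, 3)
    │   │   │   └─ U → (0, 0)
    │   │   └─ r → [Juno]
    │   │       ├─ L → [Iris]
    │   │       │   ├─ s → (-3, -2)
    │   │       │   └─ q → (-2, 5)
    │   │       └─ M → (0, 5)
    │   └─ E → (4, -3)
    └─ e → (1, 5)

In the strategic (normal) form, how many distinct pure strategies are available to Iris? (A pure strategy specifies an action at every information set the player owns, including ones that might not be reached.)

24

Iris owns the node after d with actions {N, E} — two choices.
Iris owns the node after d-N with actions {p, r} — two choices.
Iris owns the node after d-N-p with actions {W, D, U} — three choices.
Iris owns the node after d-N-r-L with actions {s, q} — two choices.
A pure strategy fixes one action at each information set independently, so the count is the product 2 × 2 × 3 × 2 = 24.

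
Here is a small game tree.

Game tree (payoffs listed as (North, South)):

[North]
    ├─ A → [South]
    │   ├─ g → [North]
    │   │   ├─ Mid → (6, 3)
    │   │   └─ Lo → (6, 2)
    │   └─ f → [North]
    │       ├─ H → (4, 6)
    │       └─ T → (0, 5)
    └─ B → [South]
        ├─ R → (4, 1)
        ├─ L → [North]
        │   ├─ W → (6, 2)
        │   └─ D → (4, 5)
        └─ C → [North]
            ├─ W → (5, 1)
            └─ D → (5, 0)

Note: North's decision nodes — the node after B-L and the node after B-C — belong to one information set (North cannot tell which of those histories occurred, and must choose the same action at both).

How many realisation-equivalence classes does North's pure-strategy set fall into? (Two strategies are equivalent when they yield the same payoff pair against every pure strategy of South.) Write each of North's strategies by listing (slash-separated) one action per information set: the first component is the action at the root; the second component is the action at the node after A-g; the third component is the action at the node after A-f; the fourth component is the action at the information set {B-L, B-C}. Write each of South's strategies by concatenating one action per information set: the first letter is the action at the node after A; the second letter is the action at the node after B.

6

North has 16 pure strategies: A/Mid/H/W, A/Mid/H/D, A/Mid/T/W, A/Mid/T/D, A/Lo/H/W, A/Lo/H/D, A/Lo/T/W, A/Lo/T/D, B/Mid/H/W, B/Mid/H/D, B/Mid/T/W, B/Mid/T/D, B/Lo/H/W, B/Lo/H/D, B/Lo/T/W, B/Lo/T/D. Columns: gR, gL, gC, fR, fL, fC.
{A/Mid/H/W, A/Mid/H/D} → row (6,3) (6,3) (6,3) (4,6) (4,6) (4,6)
{A/Mid/T/W, A/Mid/T/D} → row (6,3) (6,3) (6,3) (0,5) (0,5) (0,5)
{A/Lo/H/W, A/Lo/H/D} → row (6,2) (6,2) (6,2) (4,6) (4,6) (4,6)
{A/Lo/T/W, A/Lo/T/D} → row (6,2) (6,2) (6,2) (0,5) (0,5) (0,5)
{B/Mid/H/W, B/Mid/T/W, B/Lo/H/W, B/Lo/T/W} → row (4,1) (6,2) (5,1) (4,1) (6,2) (5,1)
{B/Mid/H/D, B/Mid/T/D, B/Lo/H/D, B/Lo/T/D} → row (4,1) (4,5) (5,0) (4,1) (4,5) (5,0)
That's 6 distinct rows out of 16 strategies.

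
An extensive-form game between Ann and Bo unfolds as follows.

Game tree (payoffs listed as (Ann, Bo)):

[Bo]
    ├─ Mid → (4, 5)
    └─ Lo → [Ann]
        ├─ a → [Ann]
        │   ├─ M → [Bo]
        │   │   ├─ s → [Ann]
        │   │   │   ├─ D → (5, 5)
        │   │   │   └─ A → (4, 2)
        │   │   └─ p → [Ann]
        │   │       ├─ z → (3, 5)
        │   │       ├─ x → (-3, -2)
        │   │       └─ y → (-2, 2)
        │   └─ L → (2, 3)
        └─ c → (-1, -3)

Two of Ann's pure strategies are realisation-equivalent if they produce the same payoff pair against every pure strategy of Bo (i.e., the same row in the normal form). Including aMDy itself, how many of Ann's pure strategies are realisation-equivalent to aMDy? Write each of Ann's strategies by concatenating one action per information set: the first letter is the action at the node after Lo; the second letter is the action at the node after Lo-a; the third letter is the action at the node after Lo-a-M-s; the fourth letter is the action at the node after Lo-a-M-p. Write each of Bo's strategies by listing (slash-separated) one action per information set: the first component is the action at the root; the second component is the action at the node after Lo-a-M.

1

Row for aMDy (columns Mid/s, Mid/p, Lo/s, Lo/p): (4,5) (4,5) (5,5) (-2,2).
Every one of Ann's information sets is on the play path for some reply by Bo when Ann follows aMDy.
Changing the action at any of them therefore changes at least one column, so only aMDy itself gives this row.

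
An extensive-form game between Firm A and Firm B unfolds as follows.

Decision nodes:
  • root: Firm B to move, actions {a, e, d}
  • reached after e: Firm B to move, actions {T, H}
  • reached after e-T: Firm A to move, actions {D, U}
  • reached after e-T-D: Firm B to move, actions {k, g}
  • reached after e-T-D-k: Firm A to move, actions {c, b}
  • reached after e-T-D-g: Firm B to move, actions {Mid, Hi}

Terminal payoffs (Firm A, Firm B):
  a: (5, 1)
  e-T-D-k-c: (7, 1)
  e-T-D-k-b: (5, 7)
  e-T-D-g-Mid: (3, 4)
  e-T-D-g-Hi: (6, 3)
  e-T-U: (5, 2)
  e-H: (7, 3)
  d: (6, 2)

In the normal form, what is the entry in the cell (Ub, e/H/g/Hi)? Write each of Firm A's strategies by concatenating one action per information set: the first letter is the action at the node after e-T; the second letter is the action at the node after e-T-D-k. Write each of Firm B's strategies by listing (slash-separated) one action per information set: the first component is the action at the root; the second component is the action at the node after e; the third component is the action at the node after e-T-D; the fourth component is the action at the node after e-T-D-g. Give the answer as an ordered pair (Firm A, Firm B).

(7, 3)

Trace the play path from the root:
  Firm B plays e
  Firm B plays H at [e]
→ terminal payoff (7, 3).
(Firm A's choice at the node after e-T is never reached on this path, so it doesn't affect the outcome.)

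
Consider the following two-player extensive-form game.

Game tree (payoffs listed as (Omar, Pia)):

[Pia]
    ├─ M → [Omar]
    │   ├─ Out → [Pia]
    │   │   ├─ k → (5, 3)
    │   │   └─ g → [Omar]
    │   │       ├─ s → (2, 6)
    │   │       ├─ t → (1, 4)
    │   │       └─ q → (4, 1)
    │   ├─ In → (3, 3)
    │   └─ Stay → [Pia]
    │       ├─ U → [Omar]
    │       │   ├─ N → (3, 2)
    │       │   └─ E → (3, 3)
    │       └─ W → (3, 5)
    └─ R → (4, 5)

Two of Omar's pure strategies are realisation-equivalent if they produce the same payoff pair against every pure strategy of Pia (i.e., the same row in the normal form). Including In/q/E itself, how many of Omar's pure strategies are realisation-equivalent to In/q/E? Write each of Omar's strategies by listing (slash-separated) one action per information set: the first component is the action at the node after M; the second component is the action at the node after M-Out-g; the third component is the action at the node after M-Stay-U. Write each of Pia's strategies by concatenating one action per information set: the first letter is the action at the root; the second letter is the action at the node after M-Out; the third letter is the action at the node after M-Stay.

6

Row for In/q/E (columns MkU, MkW, MgU, MgW, RkU, RkW, RgU, RgW): (3,3) (3,3) (3,3) (3,3) (4,5) (4,5) (4,5) (4,5).
Under In/q/E, Omar's choice at the node after M-Out-g and at the node after M-Stay-U can never be reached regardless of what Pia does, so varying those choices leaves every outcome unchanged.
Holding the reachable choices fixed and varying the unreachable ones freely already gives 3 × 2 = 6 equivalent strategies.
No other strategy reproduces this row, so those 6 are the full class: In/s/N, In/s/E, In/t/N, In/t/E, In/q/N, In/q/E.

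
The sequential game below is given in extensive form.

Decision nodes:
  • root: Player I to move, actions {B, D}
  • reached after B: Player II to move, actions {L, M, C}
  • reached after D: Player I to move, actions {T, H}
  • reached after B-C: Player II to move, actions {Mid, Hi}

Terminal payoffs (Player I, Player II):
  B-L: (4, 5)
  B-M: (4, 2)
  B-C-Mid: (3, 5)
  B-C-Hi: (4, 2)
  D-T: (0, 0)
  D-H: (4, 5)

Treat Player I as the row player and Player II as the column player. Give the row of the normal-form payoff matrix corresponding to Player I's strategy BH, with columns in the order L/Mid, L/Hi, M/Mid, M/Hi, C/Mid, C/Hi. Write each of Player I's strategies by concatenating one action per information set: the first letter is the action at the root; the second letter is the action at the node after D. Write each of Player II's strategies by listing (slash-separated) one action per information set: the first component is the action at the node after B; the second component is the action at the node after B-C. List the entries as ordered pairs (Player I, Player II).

vs L/Mid: Player I plays B → Player II plays L at [B] → (4, 5)
vs L/Hi: Player I plays B → Player II plays L at [B] → (4, 5)
vs M/Mid: Player I plays B → Player II plays M at [B] → (4, 2)
vs M/Hi: Player I plays B → Player II plays M at [B] → (4, 2)
vs C/Mid: Player I plays B → Player II plays C at [B] → Player II plays Mid at [B-C] → (3, 5)
vs C/Hi: Player I plays B → Player II plays C at [B] → Player II plays Hi at [B-C] → (4, 2)

(4,5) (4,5) (4,2) (4,2) (3,5) (4,2)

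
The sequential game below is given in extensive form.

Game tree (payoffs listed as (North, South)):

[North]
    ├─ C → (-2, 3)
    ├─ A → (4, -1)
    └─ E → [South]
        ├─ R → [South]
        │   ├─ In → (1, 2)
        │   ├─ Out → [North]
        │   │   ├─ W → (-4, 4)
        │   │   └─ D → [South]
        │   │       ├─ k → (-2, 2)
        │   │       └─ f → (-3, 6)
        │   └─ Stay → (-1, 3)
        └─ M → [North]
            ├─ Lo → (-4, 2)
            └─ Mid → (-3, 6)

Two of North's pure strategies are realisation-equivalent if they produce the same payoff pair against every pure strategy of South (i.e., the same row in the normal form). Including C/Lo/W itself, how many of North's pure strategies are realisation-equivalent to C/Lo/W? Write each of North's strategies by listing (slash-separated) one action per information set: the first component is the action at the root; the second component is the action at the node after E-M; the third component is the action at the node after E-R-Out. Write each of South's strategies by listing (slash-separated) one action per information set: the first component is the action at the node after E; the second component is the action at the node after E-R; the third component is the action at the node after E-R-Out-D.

4

Row for C/Lo/W (columns R/In/k, R/In/f, R/Out/k, R/Out/f, R/Stay/k, R/Stay/f, M/In/k, M/In/f, M/Out/k, M/Out/f, M/Stay/k, M/Stay/f): (-2,3) (-2,3) (-2,3) (-2,3) (-2,3) (-2,3) (-2,3) (-2,3) (-2,3) (-2,3) (-2,3) (-2,3).
Under C/Lo/W, North's choice at the node after E-M and at the node after E-R-Out can never be reached regardless of what South does, so varying those choices leaves every outcome unchanged.
Holding the reachable choices fixed and varying the unreachable ones freely already gives 2 × 2 = 4 equivalent strategies.
No other strategy reproduces this row, so those 4 are the full class: C/Lo/W, C/Lo/D, C/Mid/W, C/Mid/D.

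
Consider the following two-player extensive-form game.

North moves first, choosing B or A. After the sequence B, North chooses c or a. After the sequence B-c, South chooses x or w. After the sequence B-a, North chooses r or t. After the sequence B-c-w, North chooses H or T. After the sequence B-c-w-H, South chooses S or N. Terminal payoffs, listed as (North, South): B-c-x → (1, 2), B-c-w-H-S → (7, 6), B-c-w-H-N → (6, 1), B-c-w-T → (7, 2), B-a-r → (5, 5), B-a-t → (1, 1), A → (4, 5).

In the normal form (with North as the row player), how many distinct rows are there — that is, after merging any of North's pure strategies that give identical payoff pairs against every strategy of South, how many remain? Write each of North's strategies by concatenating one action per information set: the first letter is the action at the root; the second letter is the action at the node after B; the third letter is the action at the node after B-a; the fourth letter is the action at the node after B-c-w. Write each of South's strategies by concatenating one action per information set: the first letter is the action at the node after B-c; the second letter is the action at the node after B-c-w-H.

North has 16 pure strategies: BcrH, BcrT, BctH, BctT, BarH, BarT, BatH, BatT, AcrH, AcrT, ActH, ActT, AarH, AarT, AatH, AatT. Columns: xS, xN, wS, wN.
{BcrH, BctH} → row (1,2) (1,2) (7,6) (6,1)
{BcrT, BctT} → row (1,2) (1,2) (7,2) (7,2)
{BarH, BarT} → row (5,5) (5,5) (5,5) (5,5)
{BatH, BatT} → row (1,1) (1,1) (1,1) (1,1)
{AcrH, AcrT, ActH, ActT, AarH, AarT, AatH, AatT} → row (4,5) (4,5) (4,5) (4,5)
That's 5 distinct rows out of 16 strategies.

5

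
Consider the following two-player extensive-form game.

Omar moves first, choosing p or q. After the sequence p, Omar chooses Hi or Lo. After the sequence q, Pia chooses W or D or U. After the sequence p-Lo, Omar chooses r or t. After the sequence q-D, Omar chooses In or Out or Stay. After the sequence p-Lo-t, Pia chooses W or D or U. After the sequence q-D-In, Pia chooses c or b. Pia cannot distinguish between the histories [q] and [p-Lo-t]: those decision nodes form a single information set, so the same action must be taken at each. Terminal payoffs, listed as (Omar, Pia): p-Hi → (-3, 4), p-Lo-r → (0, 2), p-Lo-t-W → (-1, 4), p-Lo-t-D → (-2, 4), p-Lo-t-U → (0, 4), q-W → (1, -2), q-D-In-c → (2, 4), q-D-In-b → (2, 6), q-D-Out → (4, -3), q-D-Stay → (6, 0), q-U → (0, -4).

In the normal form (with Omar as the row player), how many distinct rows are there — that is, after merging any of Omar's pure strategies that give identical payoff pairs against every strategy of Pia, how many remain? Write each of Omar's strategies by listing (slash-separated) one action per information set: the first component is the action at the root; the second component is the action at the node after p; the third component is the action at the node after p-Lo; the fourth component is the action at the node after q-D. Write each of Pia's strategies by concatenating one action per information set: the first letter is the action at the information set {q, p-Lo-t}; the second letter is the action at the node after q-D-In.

6

Omar has 24 pure strategies: p/Hi/r/In, p/Hi/r/Out, p/Hi/r/Stay, p/Hi/t/In, p/Hi/t/Out, p/Hi/t/Stay, p/Lo/r/In, p/Lo/r/Out, p/Lo/r/Stay, p/Lo/t/In, p/Lo/t/Out, p/Lo/t/Stay, q/Hi/r/In, q/Hi/r/Out, q/Hi/r/Stay, q/Hi/t/In, q/Hi/t/Out, q/Hi/t/Stay, q/Lo/r/In, q/Lo/r/Out, q/Lo/r/Stay, q/Lo/t/In, q/Lo/t/Out, q/Lo/t/Stay. Columns: Wc, Wb, Dc, Db, Uc, Ub.
{p/Hi/r/In, p/Hi/r/Out, p/Hi/r/Stay, p/Hi/t/In, p/Hi/t/Out, p/Hi/t/Stay} → row (-3,4) (-3,4) (-3,4) (-3,4) (-3,4) (-3,4)
{p/Lo/r/In, p/Lo/r/Out, p/Lo/r/Stay} → row (0,2) (0,2) (0,2) (0,2) (0,2) (0,2)
{p/Lo/t/In, p/Lo/t/Out, p/Lo/t/Stay} → row (-1,4) (-1,4) (-2,4) (-2,4) (0,4) (0,4)
{q/Hi/r/In, q/Hi/t/In, q/Lo/r/In, q/Lo/t/In} → row (1,-2) (1,-2) (2,4) (2,6) (0,-4) (0,-4)
{q/Hi/r/Out, q/Hi/t/Out, q/Lo/r/Out, q/Lo/t/Out} → row (1,-2) (1,-2) (4,-3) (4,-3) (0,-4) (0,-4)
{q/Hi/r/Stay, q/Hi/t/Stay, q/Lo/r/Stay, q/Lo/t/Stay} → row (1,-2) (1,-2) (6,0) (6,0) (0,-4) (0,-4)
That's 6 distinct rows out of 24 strategies.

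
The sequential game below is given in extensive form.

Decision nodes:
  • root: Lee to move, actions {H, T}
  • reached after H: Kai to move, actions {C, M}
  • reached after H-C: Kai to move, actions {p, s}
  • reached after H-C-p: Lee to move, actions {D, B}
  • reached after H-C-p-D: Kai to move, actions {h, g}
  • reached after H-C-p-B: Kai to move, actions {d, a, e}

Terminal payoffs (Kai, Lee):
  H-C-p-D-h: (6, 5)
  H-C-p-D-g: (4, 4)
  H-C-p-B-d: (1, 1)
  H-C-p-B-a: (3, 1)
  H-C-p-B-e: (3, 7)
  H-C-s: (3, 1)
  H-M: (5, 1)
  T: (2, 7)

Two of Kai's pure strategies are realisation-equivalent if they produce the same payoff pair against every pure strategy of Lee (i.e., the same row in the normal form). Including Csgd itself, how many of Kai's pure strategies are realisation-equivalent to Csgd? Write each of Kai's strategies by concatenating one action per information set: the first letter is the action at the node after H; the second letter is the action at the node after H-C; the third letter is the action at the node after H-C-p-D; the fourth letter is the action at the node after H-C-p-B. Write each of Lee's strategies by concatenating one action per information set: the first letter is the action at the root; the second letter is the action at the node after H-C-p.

6

Row for Csgd (columns HD, HB, TD, TB): (3,1) (3,1) (2,7) (2,7).
Under Csgd, Kai's choice at the node after H-C-p-D and at the node after H-C-p-B can never be reached regardless of what Lee does, so varying those choices leaves every outcome unchanged.
Holding the reachable choices fixed and varying the unreachable ones freely already gives 2 × 3 = 6 equivalent strategies.
No other strategy reproduces this row, so those 6 are the full class: Cshd, Csha, Cshe, Csgd, Csga, Csge.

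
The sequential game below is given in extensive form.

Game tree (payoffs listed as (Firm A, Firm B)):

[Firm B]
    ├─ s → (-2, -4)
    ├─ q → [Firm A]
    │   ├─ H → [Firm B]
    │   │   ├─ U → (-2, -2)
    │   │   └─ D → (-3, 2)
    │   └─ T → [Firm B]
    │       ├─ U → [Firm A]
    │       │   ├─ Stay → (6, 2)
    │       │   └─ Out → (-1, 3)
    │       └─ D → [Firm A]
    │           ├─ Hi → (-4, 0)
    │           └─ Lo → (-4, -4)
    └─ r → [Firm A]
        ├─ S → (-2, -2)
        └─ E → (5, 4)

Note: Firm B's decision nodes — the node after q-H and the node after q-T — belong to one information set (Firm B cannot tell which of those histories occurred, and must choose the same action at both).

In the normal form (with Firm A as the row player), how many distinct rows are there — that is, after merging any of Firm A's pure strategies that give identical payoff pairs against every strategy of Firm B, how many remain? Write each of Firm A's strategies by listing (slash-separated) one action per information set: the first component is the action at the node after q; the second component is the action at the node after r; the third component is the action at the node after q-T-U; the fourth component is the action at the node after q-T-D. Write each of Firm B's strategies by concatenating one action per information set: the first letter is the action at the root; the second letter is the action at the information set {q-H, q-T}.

10

Firm A has 16 pure strategies: H/S/Stay/Hi, H/S/Stay/Lo, H/S/Out/Hi, H/S/Out/Lo, H/E/Stay/Hi, H/E/Stay/Lo, H/E/Out/Hi, H/E/Out/Lo, T/S/Stay/Hi, T/S/Stay/Lo, T/S/Out/Hi, T/S/Out/Lo, T/E/Stay/Hi, T/E/Stay/Lo, T/E/Out/Hi, T/E/Out/Lo. Columns: sU, sD, qU, qD, rU, rD.
{H/S/Stay/Hi, H/S/Stay/Lo, H/S/Out/Hi, H/S/Out/Lo} → row (-2,-4) (-2,-4) (-2,-2) (-3,2) (-2,-2) (-2,-2)
{H/E/Stay/Hi, H/E/Stay/Lo, H/E/Out/Hi, H/E/Out/Lo} → row (-2,-4) (-2,-4) (-2,-2) (-3,2) (5,4) (5,4)
{T/S/Stay/Hi} → row (-2,-4) (-2,-4) (6,2) (-4,0) (-2,-2) (-2,-2)
{T/S/Stay/Lo} → row (-2,-4) (-2,-4) (6,2) (-4,-4) (-2,-2) (-2,-2)
{T/S/Out/Hi} → row (-2,-4) (-2,-4) (-1,3) (-4,0) (-2,-2) (-2,-2)
{T/S/Out/Lo} → row (-2,-4) (-2,-4) (-1,3) (-4,-4) (-2,-2) (-2,-2)
{T/E/Stay/Hi} → row (-2,-4) (-2,-4) (6,2) (-4,0) (5,4) (5,4)
{T/E/Stay/Lo} → row (-2,-4) (-2,-4) (6,2) (-4,-4) (5,4) (5,4)
{T/E/Out/Hi} → row (-2,-4) (-2,-4) (-1,3) (-4,0) (5,4) (5,4)
{T/E/Out/Lo} → row (-2,-4) (-2,-4) (-1,3) (-4,-4) (5,4) (5,4)
That's 10 distinct rows out of 16 strategies.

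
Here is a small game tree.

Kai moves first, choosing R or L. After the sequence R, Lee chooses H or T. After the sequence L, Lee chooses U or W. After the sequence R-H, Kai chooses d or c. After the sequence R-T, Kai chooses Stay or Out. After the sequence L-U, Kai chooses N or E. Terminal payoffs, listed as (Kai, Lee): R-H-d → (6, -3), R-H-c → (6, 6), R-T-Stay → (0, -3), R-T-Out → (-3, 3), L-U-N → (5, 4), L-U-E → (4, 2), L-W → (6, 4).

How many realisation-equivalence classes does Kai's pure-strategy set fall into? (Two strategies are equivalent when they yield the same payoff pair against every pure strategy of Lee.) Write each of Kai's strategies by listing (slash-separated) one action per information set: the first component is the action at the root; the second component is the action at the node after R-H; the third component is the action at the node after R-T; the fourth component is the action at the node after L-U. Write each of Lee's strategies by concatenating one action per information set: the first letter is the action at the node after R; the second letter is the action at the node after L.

6

Kai has 16 pure strategies: R/d/Stay/N, R/d/Stay/E, R/d/Out/N, R/d/Out/E, R/c/Stay/N, R/c/Stay/E, R/c/Out/N, R/c/Out/E, L/d/Stay/N, L/d/Stay/E, L/d/Out/N, L/d/Out/E, L/c/Stay/N, L/c/Stay/E, L/c/Out/N, L/c/Out/E. Columns: HU, HW, TU, TW.
{R/d/Stay/N, R/d/Stay/E} → row (6,-3) (6,-3) (0,-3) (0,-3)
{R/d/Out/N, R/d/Out/E} → row (6,-3) (6,-3) (-3,3) (-3,3)
{R/c/Stay/N, R/c/Stay/E} → row (6,6) (6,6) (0,-3) (0,-3)
{R/c/Out/N, R/c/Out/E} → row (6,6) (6,6) (-3,3) (-3,3)
{L/d/Stay/N, L/d/Out/N, L/c/Stay/N, L/c/Out/N} → row (5,4) (6,4) (5,4) (6,4)
{L/d/Stay/E, L/d/Out/E, L/c/Stay/E, L/c/Out/E} → row (4,2) (6,4) (4,2) (6,4)
That's 6 distinct rows out of 16 strategies.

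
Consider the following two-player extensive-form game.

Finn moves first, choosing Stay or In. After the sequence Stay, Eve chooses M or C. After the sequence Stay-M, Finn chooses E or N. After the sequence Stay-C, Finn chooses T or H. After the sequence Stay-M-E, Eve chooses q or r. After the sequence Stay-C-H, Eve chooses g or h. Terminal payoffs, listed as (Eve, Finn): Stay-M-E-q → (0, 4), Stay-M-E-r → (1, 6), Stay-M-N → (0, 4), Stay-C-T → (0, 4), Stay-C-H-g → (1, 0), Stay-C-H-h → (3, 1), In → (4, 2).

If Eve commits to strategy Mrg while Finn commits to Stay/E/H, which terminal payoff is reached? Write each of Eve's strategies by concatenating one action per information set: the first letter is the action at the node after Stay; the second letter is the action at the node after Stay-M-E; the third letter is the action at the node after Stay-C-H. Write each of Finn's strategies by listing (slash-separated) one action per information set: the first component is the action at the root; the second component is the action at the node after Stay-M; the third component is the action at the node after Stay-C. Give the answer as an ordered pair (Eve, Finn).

(1, 6)

Trace the play path from the root:
  Finn plays Stay
  Eve plays M at [Stay]
  Finn plays E at [Stay-M]
  Eve plays r at [Stay-M-E]
→ terminal payoff (1, 6).
(Eve's choice at the node after Stay-C-H is never reached on this path, so it doesn't affect the outcome.)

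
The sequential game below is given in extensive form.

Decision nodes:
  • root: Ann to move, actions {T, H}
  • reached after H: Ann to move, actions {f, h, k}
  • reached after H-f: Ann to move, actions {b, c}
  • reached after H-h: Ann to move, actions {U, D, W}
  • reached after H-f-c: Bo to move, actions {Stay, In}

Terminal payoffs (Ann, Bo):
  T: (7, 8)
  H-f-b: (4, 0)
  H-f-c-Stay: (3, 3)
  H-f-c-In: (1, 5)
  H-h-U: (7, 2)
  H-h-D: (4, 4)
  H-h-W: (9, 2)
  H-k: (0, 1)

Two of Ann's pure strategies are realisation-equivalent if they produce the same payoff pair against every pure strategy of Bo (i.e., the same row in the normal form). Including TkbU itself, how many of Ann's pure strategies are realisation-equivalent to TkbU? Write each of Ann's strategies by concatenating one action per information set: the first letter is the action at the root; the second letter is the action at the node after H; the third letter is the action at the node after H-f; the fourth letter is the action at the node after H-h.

Row for TkbU (columns Stay, In): (7,8) (7,8).
Under TkbU, Ann's choice at the node after H and at the node after H-f and at the node after H-h can never be reached regardless of what Bo does, so varying those choices leaves every outcome unchanged.
Holding the reachable choices fixed and varying the unreachable ones freely already gives 3 × 2 × 3 = 18 equivalent strategies.
No other strategy reproduces this row, so those 18 are the full class: TfbU, TfbD, TfbW, TfcU, TfcD, TfcW, ThbU, ThbD, ThbW, ThcU, ThcD, ThcW, TkbU, TkbD, TkbW, TkcU, TkcD, TkcW.

18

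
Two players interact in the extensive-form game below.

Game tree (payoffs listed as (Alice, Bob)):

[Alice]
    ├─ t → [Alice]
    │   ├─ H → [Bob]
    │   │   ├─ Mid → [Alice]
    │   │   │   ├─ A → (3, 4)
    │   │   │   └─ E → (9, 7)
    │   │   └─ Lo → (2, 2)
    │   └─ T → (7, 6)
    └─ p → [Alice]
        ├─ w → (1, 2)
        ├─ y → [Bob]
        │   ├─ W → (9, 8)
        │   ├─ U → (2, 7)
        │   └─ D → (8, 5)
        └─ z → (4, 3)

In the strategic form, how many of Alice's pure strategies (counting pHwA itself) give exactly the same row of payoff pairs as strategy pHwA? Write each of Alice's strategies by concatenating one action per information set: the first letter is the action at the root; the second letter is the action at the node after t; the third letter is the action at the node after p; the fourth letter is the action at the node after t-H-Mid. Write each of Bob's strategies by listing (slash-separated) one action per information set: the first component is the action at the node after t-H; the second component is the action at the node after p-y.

Row for pHwA (columns Mid/W, Mid/U, Mid/D, Lo/W, Lo/U, Lo/D): (1,2) (1,2) (1,2) (1,2) (1,2) (1,2).
Under pHwA, Alice's choice at the node after t and at the node after t-H-Mid can never be reached regardless of what Bob does, so varying those choices leaves every outcome unchanged.
Holding the reachable choices fixed and varying the unreachable ones freely already gives 2 × 2 = 4 equivalent strategies.
No other strategy reproduces this row, so those 4 are the full class: pHwA, pHwE, pTwA, pTwE.

4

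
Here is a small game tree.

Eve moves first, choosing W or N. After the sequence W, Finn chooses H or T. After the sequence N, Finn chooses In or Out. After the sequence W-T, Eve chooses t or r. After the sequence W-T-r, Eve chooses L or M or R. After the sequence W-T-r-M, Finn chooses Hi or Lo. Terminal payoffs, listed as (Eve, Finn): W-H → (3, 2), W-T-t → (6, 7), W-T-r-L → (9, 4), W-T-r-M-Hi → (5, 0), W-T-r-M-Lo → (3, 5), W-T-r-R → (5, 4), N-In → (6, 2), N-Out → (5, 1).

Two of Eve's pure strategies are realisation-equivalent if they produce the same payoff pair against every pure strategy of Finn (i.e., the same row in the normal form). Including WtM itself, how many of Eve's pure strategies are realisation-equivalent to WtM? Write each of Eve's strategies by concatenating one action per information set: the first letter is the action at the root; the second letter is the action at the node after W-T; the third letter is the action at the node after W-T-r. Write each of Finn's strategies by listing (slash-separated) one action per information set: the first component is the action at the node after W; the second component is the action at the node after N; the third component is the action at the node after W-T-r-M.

3

Row for WtM (columns H/In/Hi, H/In/Lo, H/Out/Hi, H/Out/Lo, T/In/Hi, T/In/Lo, T/Out/Hi, T/Out/Lo): (3,2) (3,2) (3,2) (3,2) (6,7) (6,7) (6,7) (6,7).
Under WtM, Eve's choice at the node after W-T-r can never be reached regardless of what Finn does, so varying those choices leaves every outcome unchanged.
Holding the reachable choices fixed and varying the unreachable one freely already gives 3 equivalent strategies.
No other strategy reproduces this row, so those 3 are the full class: WtL, WtM, WtR.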